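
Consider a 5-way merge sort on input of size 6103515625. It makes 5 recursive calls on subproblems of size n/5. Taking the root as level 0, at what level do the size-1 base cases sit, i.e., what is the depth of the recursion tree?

For divide and conquer with division factor 5:

Problem sizes at each level:
Level 0: 6103515625
Level 1: 1220703125
Level 2: 244140625
Level 3: 48828125
Level 4: 9765625
Level 5: 1953125
Level 6: 390625
Level 7: 78125
Level 8: 15625
Level 9: 3125
Level 10: 625
Level 11: 125
Level 12: 25
Level 13: 5
Level 14: 1

The root is level 0 and the size-1 base case is level 14 (the tree spans levels 0 through 14, i.e. 15 levels counting the root), so the depth is the number of divisions: log_5(6103515625) = 14

The recursion tree depth is log_5(6103515625) = 14. At each level, the problem size is divided by 5, so it takes 14 divisions to reduce to a base case of size 1. The algorithm makes 5 recursive calls at each level.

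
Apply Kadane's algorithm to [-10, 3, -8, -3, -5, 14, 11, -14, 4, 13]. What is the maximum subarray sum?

Using Kadane's algorithm on [-10, 3, -8, -3, -5, 14, 11, -14, 4, 13]:

Scanning through the array:
Position 1 (value 3): max_ending_here = 3, max_so_far = 3
Position 2 (value -8): max_ending_here = -5, max_so_far = 3
Position 3 (value -3): max_ending_here = -3, max_so_far = 3
Position 4 (value -5): max_ending_here = -5, max_so_far = 3
Position 5 (value 14): max_ending_here = 14, max_so_far = 14
Position 6 (value 11): max_ending_here = 25, max_so_far = 25
Position 7 (value -14): max_ending_here = 11, max_so_far = 25
Position 8 (value 4): max_ending_here = 15, max_so_far = 25
Position 9 (value 13): max_ending_here = 28, max_so_far = 28

Maximum subarray: [14, 11, -14, 4, 13]
Maximum sum: 28

The maximum subarray is [14, 11, -14, 4, 13] with sum 28. This subarray runs from index 5 to index 9.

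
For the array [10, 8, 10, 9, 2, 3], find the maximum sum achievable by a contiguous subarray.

Using Kadane's algorithm on [10, 8, 10, 9, 2, 3]:

Scanning through the array:
Position 1 (value 8): max_ending_here = 18, max_so_far = 18
Position 2 (value 10): max_ending_here = 28, max_so_far = 28
Position 3 (value 9): max_ending_here = 37, max_so_far = 37
Position 4 (value 2): max_ending_here = 39, max_so_far = 39
Position 5 (value 3): max_ending_here = 42, max_so_far = 42

Maximum subarray: [10, 8, 10, 9, 2, 3]
Maximum sum: 42

The maximum subarray is [10, 8, 10, 9, 2, 3] with sum 42. This subarray runs from index 0 to index 5.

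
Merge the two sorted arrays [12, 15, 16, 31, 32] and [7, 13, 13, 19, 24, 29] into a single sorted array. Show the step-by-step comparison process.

Merging process:

Compare 12 vs 7: take 7 from right. Merged: [7]
Compare 12 vs 13: take 12 from left. Merged: [7, 12]
Compare 15 vs 13: take 13 from right. Merged: [7, 12, 13]
Compare 15 vs 13: take 13 from right. Merged: [7, 12, 13, 13]
Compare 15 vs 19: take 15 from left. Merged: [7, 12, 13, 13, 15]
Compare 16 vs 19: take 16 from left. Merged: [7, 12, 13, 13, 15, 16]
Compare 31 vs 19: take 19 from right. Merged: [7, 12, 13, 13, 15, 16, 19]
Compare 31 vs 24: take 24 from right. Merged: [7, 12, 13, 13, 15, 16, 19, 24]
Compare 31 vs 29: take 29 from right. Merged: [7, 12, 13, 13, 15, 16, 19, 24, 29]
Append remaining from left: [31, 32]. Merged: [7, 12, 13, 13, 15, 16, 19, 24, 29, 31, 32]

Final merged array: [7, 12, 13, 13, 15, 16, 19, 24, 29, 31, 32]
Total comparisons: 9

The merged array is [7, 12, 13, 13, 15, 16, 19, 24, 29, 31, 32], requiring 9 comparisons. The merge step runs in O(n) time where n is the total number of elements.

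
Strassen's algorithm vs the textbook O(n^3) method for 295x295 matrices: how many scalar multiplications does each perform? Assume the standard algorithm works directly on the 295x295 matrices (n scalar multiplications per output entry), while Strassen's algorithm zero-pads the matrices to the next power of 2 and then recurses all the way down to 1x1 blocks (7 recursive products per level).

Matrix multiplication for 295x295 matrices:

Strassen's algorithm requires power-of-2 dimensions. Pad 295x295 to 512x512 (next power of 2).

Standard algorithm: 295^3 = 25672375 multiplications
Strassen's algorithm: 7^(log2(512)) = 7^9 = 40353607 multiplications
Difference: 25672375 - 40353607 = -14681232 (Strassen uses MORE here due to padding overhead — for small or just-over-power-of-2 n, padding can outweigh the per-level savings)

Standard: 25672375 multiplications (295^3). Strassen: 40353607 multiplications (7^9, after padding to 512x512). Strassen reduces 8 recursive multiplications to 7 at each level.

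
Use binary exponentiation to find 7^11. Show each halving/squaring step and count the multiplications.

Computing 7^11 by squaring (build up from 7^1; each line after the first costs one multiplication):

7^1 = 7
7^2 = (7^1)^2 = 7^2 = 49
7^4 = (7^2)^2 = 49^2 = 2401
7^5 = 7 * 7^4 = 7 * 2401 = 16807
7^10 = (7^5)^2 = 16807^2 = 282475249
7^11 = 7 * 7^10 = 7 * 282475249 = 1977326743

Result: 1977326743
Multiplications needed: 5 (5 lines after 7^1)

7^11 = 1977326743. Using exponentiation by squaring, this requires 5 multiplications. The key idea: if the exponent is even, square the half-power; if odd, multiply by the base once.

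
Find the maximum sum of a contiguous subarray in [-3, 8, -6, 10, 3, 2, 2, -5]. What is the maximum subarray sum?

Using Kadane's algorithm on [-3, 8, -6, 10, 3, 2, 2, -5]:

Scanning through the array:
Position 1 (value 8): max_ending_here = 8, max_so_far = 8
Position 2 (value -6): max_ending_here = 2, max_so_far = 8
Position 3 (value 10): max_ending_here = 12, max_so_far = 12
Position 4 (value 3): max_ending_here = 15, max_so_far = 15
Position 5 (value 2): max_ending_here = 17, max_so_far = 17
Position 6 (value 2): max_ending_here = 19, max_so_far = 19
Position 7 (value -5): max_ending_here = 14, max_so_far = 19

Maximum subarray: [8, -6, 10, 3, 2, 2]
Maximum sum: 19

The maximum subarray is [8, -6, 10, 3, 2, 2] with sum 19. This subarray runs from index 1 to index 6.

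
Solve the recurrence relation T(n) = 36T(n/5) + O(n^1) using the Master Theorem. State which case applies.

Master Theorem for T(n) = 36T(n/5) + O(n^1):

a = 36, b = 5, c = 1
log_b(a) = log_5(36) = 2.2266

Case 1: c = 1 < log_5(36) = 2.2266
T(n) = O(n^(log_5 36))

For T(n) = 36T(n/5) + O(n^1): log_5(36) = 2.2266. This is Case 1 of the Master Theorem (c < log_b(a), work dominated by leaves), giving O(n^(log_5 36)).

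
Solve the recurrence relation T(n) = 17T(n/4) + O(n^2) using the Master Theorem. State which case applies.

Master Theorem for T(n) = 17T(n/4) + O(n^2):

a = 17, b = 4, c = 2
log_b(a) = log_4(17) = 2.0437

Case 1: c = 2 < log_4(17) = 2.0437
T(n) = O(n^(log_4 17))

For T(n) = 17T(n/4) + O(n^2): log_4(17) = 2.0437. This is Case 1 of the Master Theorem (c < log_b(a), work dominated by leaves), giving O(n^(log_4 17)).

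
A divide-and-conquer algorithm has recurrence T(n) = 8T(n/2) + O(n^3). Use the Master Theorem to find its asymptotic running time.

Master Theorem for T(n) = 8T(n/2) + O(n^3):

a = 8, b = 2, c = 3
log_b(a) = log_2(8) = 3.0000

Case 2: c = 3 = log_2(8) = 3.0000
T(n) = O(n^3 log n) = O(n^3 log n)

For T(n) = 8T(n/2) + O(n^3): log_2(8) = 3.0000. This is Case 2 of the Master Theorem (c = log_b(a), equal work at all levels), giving O(n^3 log n).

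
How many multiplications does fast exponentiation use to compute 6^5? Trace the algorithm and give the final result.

Computing 6^5 by squaring (build up from 6^1; each line after the first costs one multiplication):

6^1 = 6
6^2 = (6^1)^2 = 6^2 = 36
6^4 = (6^2)^2 = 36^2 = 1296
6^5 = 6 * 6^4 = 6 * 1296 = 7776

Result: 7776
Multiplications needed: 3 (3 lines after 6^1)

6^5 = 7776. Using exponentiation by squaring, this requires 3 multiplications. The key idea: if the exponent is even, square the half-power; if odd, multiply by the base once.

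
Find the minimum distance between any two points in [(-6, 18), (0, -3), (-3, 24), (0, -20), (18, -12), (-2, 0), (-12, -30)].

Computing all pairwise distances among 7 points:

d((-6, 18), (0, -3)) = 21.8403
d((-6, 18), (-3, 24)) = 6.7082
d((-6, 18), (0, -20)) = 38.4708
d((-6, 18), (18, -12)) = 38.4187
d((-6, 18), (-2, 0)) = 18.4391
d((-6, 18), (-12, -30)) = 48.3735
d((0, -3), (-3, 24)) = 27.1662
d((0, -3), (0, -20)) = 17.0
d((0, -3), (18, -12)) = 20.1246
d((0, -3), (-2, 0)) = 3.6056 <-- minimum
d((0, -3), (-12, -30)) = 29.5466
d((-3, 24), (0, -20)) = 44.1022
d((-3, 24), (18, -12)) = 41.6773
d((-3, 24), (-2, 0)) = 24.0208
d((-3, 24), (-12, -30)) = 54.7449
d((0, -20), (18, -12)) = 19.6977
d((0, -20), (-2, 0)) = 20.0998
d((0, -20), (-12, -30)) = 15.6205
d((18, -12), (-2, 0)) = 23.3238
d((18, -12), (-12, -30)) = 34.9857
d((-2, 0), (-12, -30)) = 31.6228

Closest pair: (0, -3) and (-2, 0) with distance 3.6056

The closest pair is (0, -3) and (-2, 0) with Euclidean distance 3.6056. For 7 points, brute-force pairwise comparison is shown above. For large n, the divide-and-conquer algorithm (sort by x, recurse on halves, check the dividing strip) achieves O(n log n).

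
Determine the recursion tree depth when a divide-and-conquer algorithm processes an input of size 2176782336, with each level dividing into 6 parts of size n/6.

For divide and conquer with division factor 6:

Problem sizes at each level:
Level 0: 2176782336
Level 1: 362797056
Level 2: 60466176
Level 3: 10077696
Level 4: 1679616
Level 5: 279936
Level 6: 46656
Level 7: 7776
Level 8: 1296
Level 9: 216
Level 10: 36
Level 11: 6
Level 12: 1

The root is level 0 and the size-1 base case is level 12 (the tree spans levels 0 through 12, i.e. 13 levels counting the root), so the depth is the number of divisions: log_6(2176782336) = 12

The recursion tree depth is log_6(2176782336) = 12. At each level, the problem size is divided by 6, so it takes 12 divisions to reduce to a base case of size 1. The algorithm makes 6 recursive calls at each level.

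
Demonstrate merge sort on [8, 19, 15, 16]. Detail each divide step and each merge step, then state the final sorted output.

Merge sort trace:

Split: [8, 19, 15, 16] -> [8, 19] and [15, 16]
  Split: [8, 19] -> [8] and [19]
  Merge: [8] + [19] -> [8, 19]
  Split: [15, 16] -> [15] and [16]
  Merge: [15] + [16] -> [15, 16]
Merge: [8, 19] + [15, 16] -> [8, 15, 16, 19]

Final sorted array: [8, 15, 16, 19]

The merge sort proceeds by recursively splitting the array and merging sorted halves.
After all merges, the sorted array is [8, 15, 16, 19].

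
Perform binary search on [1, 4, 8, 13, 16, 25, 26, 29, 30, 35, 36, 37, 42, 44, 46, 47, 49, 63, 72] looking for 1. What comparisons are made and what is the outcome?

Binary search for 1 in [1, 4, 8, 13, 16, 25, 26, 29, 30, 35, 36, 37, 42, 44, 46, 47, 49, 63, 72]:

lo=0, hi=18, mid=9, arr[mid]=35 -> 35 > 1, search left half
lo=0, hi=8, mid=4, arr[mid]=16 -> 16 > 1, search left half
lo=0, hi=3, mid=1, arr[mid]=4 -> 4 > 1, search left half
lo=0, hi=0, mid=0, arr[mid]=1 -> Found target at index 0!

Binary search finds 1 at index 0 after 4 comparisons. The search repeatedly halves the search space by comparing with the middle element.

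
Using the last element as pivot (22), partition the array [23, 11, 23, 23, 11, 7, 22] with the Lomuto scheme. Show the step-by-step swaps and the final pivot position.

Lomuto partition with pivot = 22:

Initial array: [23, 11, 23, 23, 11, 7, 22]

arr[0]=23 > 22: no swap
arr[1]=11 <= 22: swap with position 0, array becomes [11, 23, 23, 23, 11, 7, 22]
arr[2]=23 > 22: no swap
arr[3]=23 > 22: no swap
arr[4]=11 <= 22: swap with position 1, array becomes [11, 11, 23, 23, 23, 7, 22]
arr[5]=7 <= 22: swap with position 2, array becomes [11, 11, 7, 23, 23, 23, 22]

Place pivot at position 3: [11, 11, 7, 22, 23, 23, 23]
Pivot position: 3

After partitioning with pivot 22, the array becomes [11, 11, 7, 22, 23, 23, 23]. The pivot is placed at index 3. All elements to the left of the pivot are <= 22, and all elements to the right are > 22.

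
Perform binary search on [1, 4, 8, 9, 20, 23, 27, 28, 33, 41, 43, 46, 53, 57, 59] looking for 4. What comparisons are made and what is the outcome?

Binary search for 4 in [1, 4, 8, 9, 20, 23, 27, 28, 33, 41, 43, 46, 53, 57, 59]:

lo=0, hi=14, mid=7, arr[mid]=28 -> 28 > 4, search left half
lo=0, hi=6, mid=3, arr[mid]=9 -> 9 > 4, search left half
lo=0, hi=2, mid=1, arr[mid]=4 -> Found target at index 1!

Binary search finds 4 at index 1 after 3 comparisons. The search repeatedly halves the search space by comparing with the middle element.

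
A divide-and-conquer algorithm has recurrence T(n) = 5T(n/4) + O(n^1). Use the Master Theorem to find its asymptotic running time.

Master Theorem for T(n) = 5T(n/4) + O(n^1):

a = 5, b = 4, c = 1
log_b(a) = log_4(5) = 1.1610

Case 1: c = 1 < log_4(5) = 1.1610
T(n) = O(n^(log_4 5))

For T(n) = 5T(n/4) + O(n^1): log_4(5) = 1.1610. This is Case 1 of the Master Theorem (c < log_b(a), work dominated by leaves), giving O(n^(log_4 5)).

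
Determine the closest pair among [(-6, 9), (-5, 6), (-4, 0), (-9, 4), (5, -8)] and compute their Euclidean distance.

Computing all pairwise distances among 5 points:

d((-6, 9), (-5, 6)) = 3.1623 <-- minimum
d((-6, 9), (-4, 0)) = 9.2195
d((-6, 9), (-9, 4)) = 5.831
d((-6, 9), (5, -8)) = 20.2485
d((-5, 6), (-4, 0)) = 6.0828
d((-5, 6), (-9, 4)) = 4.4721
d((-5, 6), (5, -8)) = 17.2047
d((-4, 0), (-9, 4)) = 6.4031
d((-4, 0), (5, -8)) = 12.0416
d((-9, 4), (5, -8)) = 18.4391

Closest pair: (-6, 9) and (-5, 6) with distance 3.1623

The closest pair is (-6, 9) and (-5, 6) with Euclidean distance 3.1623. For 5 points, brute-force pairwise comparison is shown above. For large n, the divide-and-conquer algorithm (sort by x, recurse on halves, check the dividing strip) achieves O(n log n).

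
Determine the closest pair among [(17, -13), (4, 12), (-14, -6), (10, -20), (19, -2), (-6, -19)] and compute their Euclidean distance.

Computing all pairwise distances among 6 points:

d((17, -13), (4, 12)) = 28.178
d((17, -13), (-14, -6)) = 31.7805
d((17, -13), (10, -20)) = 9.8995 <-- minimum
d((17, -13), (19, -2)) = 11.1803
d((17, -13), (-6, -19)) = 23.7697
d((4, 12), (-14, -6)) = 25.4558
d((4, 12), (10, -20)) = 32.5576
d((4, 12), (19, -2)) = 20.5183
d((4, 12), (-6, -19)) = 32.573
d((-14, -6), (10, -20)) = 27.7849
d((-14, -6), (19, -2)) = 33.2415
d((-14, -6), (-6, -19)) = 15.2643
d((10, -20), (19, -2)) = 20.1246
d((10, -20), (-6, -19)) = 16.0312
d((19, -2), (-6, -19)) = 30.2324

Closest pair: (17, -13) and (10, -20) with distance 9.8995

The closest pair is (17, -13) and (10, -20) with Euclidean distance 9.8995. For 6 points, brute-force pairwise comparison is shown above. For large n, the divide-and-conquer algorithm (sort by x, recurse on halves, check the dividing strip) achieves O(n log n).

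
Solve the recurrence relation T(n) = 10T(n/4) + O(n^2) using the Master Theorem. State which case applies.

Master Theorem for T(n) = 10T(n/4) + O(n^2):

a = 10, b = 4, c = 2
log_b(a) = log_4(10) = 1.6610

Case 3: c = 2 > log_4(10) = 1.6610
T(n) = O(n^2) = O(n^2)

For T(n) = 10T(n/4) + O(n^2): log_4(10) = 1.6610. This is Case 3 of the Master Theorem (c > log_b(a), work dominated by root), giving O(n^2).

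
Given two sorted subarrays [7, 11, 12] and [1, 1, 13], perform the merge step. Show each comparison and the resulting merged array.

Merging process:

Compare 7 vs 1: take 1 from right. Merged: [1]
Compare 7 vs 1: take 1 from right. Merged: [1, 1]
Compare 7 vs 13: take 7 from left. Merged: [1, 1, 7]
Compare 11 vs 13: take 11 from left. Merged: [1, 1, 7, 11]
Compare 12 vs 13: take 12 from left. Merged: [1, 1, 7, 11, 12]
Append remaining from right: [13]. Merged: [1, 1, 7, 11, 12, 13]

Final merged array: [1, 1, 7, 11, 12, 13]
Total comparisons: 5

The merged array is [1, 1, 7, 11, 12, 13], requiring 5 comparisons. The merge step runs in O(n) time where n is the total number of elements.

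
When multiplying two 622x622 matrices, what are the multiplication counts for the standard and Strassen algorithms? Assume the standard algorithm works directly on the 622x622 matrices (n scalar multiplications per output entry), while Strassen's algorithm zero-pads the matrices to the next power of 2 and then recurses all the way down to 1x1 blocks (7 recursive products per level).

Matrix multiplication for 622x622 matrices:

Strassen's algorithm requires power-of-2 dimensions. Pad 622x622 to 1024x1024 (next power of 2).

Standard algorithm: 622^3 = 240641848 multiplications
Strassen's algorithm: 7^(log2(1024)) = 7^10 = 282475249 multiplications
Difference: 240641848 - 282475249 = -41833401 (Strassen uses MORE here due to padding overhead — for small or just-over-power-of-2 n, padding can outweigh the per-level savings)

Standard: 240641848 multiplications (622^3). Strassen: 282475249 multiplications (7^10, after padding to 1024x1024). Strassen reduces 8 recursive multiplications to 7 at each level.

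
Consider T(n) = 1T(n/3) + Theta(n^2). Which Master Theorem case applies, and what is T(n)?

Master Theorem for T(n) = 1T(n/3) + O(n^2):

a = 1, b = 3, c = 2
log_b(a) = log_3(1) = 0.0000

Case 3: c = 2 > log_3(1) = 0.0000
T(n) = O(n^2) = O(n^2)

For T(n) = 1T(n/3) + O(n^2): log_3(1) = 0.0000. This is Case 3 of the Master Theorem (c > log_b(a), work dominated by root), giving O(n^2).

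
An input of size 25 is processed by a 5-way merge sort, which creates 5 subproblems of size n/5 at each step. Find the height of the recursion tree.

For divide and conquer with division factor 5:

Problem sizes at each level:
Level 0: 25
Level 1: 5
Level 2: 1

The root is level 0 and the size-1 base case is level 2 (the tree spans levels 0 through 2, i.e. 3 levels counting the root), so the depth is the number of divisions: log_5(25) = 2

The recursion tree depth is log_5(25) = 2. At each level, the problem size is divided by 5, so it takes 2 divisions to reduce to a base case of size 1. The algorithm makes 5 recursive calls at each level.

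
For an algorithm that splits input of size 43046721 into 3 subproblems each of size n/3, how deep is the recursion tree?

For divide and conquer with division factor 3:

Problem sizes at each level:
Level 0: 43046721
Level 1: 14348907
Level 2: 4782969
Level 3: 1594323
Level 4: 531441
Level 5: 177147
Level 6: 59049
Level 7: 19683
Level 8: 6561
Level 9: 2187
Level 10: 729
Level 11: 243
Level 12: 81
Level 13: 27
Level 14: 9
Level 15: 3
Level 16: 1

The root is level 0 and the size-1 base case is level 16 (the tree spans levels 0 through 16, i.e. 17 levels counting the root), so the depth is the number of divisions: log_3(43046721) = 16

The recursion tree depth is log_3(43046721) = 16. At each level, the problem size is divided by 3, so it takes 16 divisions to reduce to a base case of size 1. The algorithm makes 3 recursive calls at each level.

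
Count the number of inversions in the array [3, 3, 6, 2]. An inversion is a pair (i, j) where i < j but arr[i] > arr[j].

Finding inversions in [3, 3, 6, 2]:

(0, 3): arr[0]=3 > arr[3]=2
(1, 3): arr[1]=3 > arr[3]=2
(2, 3): arr[2]=6 > arr[3]=2

Total inversions: 3

The array has 3 inversion(s): (0,3), (1,3), (2,3). Each pair (i,j) satisfies i < j and arr[i] > arr[j].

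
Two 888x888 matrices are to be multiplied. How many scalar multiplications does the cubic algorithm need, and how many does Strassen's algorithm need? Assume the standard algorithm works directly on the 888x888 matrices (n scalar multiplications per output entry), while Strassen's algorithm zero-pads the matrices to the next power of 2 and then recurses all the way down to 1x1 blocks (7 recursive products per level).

Matrix multiplication for 888x888 matrices:

Strassen's algorithm requires power-of-2 dimensions. Pad 888x888 to 1024x1024 (next power of 2).

Standard algorithm: 888^3 = 700227072 multiplications
Strassen's algorithm: 7^(log2(1024)) = 7^10 = 282475249 multiplications
Savings: 700227072 - 282475249 = 417751823 multiplications

Standard: 700227072 multiplications (888^3). Strassen: 282475249 multiplications (7^10, after padding to 1024x1024). Strassen reduces 8 recursive multiplications to 7 at each level.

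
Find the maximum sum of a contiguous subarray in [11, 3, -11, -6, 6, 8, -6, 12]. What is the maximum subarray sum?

Using Kadane's algorithm on [11, 3, -11, -6, 6, 8, -6, 12]:

Scanning through the array:
Position 1 (value 3): max_ending_here = 14, max_so_far = 14
Position 2 (value -11): max_ending_here = 3, max_so_far = 14
Position 3 (value -6): max_ending_here = -3, max_so_far = 14
Position 4 (value 6): max_ending_here = 6, max_so_far = 14
Position 5 (value 8): max_ending_here = 14, max_so_far = 14
Position 6 (value -6): max_ending_here = 8, max_so_far = 14
Position 7 (value 12): max_ending_here = 20, max_so_far = 20

Maximum subarray: [6, 8, -6, 12]
Maximum sum: 20

The maximum subarray is [6, 8, -6, 12] with sum 20. This subarray runs from index 4 to index 7.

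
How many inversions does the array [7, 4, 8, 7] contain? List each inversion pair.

Finding inversions in [7, 4, 8, 7]:

(0, 1): arr[0]=7 > arr[1]=4
(2, 3): arr[2]=8 > arr[3]=7

Total inversions: 2

The array has 2 inversion(s): (0,1), (2,3). Each pair (i,j) satisfies i < j and arr[i] > arr[j].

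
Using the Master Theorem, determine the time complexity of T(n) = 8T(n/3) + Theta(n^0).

Master Theorem for T(n) = 8T(n/3) + O(n^0):

a = 8, b = 3, c = 0
log_b(a) = log_3(8) = 1.8928

Case 1: c = 0 < log_3(8) = 1.8928
T(n) = O(n^(log_3 8))

For T(n) = 8T(n/3) + O(n^0): log_3(8) = 1.8928. This is Case 1 of the Master Theorem (c < log_b(a), work dominated by leaves), giving O(n^(log_3 8)).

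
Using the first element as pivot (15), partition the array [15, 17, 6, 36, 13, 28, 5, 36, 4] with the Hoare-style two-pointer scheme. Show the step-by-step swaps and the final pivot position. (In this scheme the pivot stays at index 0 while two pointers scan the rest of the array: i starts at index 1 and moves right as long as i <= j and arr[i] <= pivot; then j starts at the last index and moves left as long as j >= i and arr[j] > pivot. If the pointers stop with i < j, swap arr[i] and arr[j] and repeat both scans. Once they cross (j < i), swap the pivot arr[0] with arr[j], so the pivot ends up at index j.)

Hoare-style two-pointer partition with pivot = 15:

Initial array: [15, 17, 6, 36, 13, 28, 5, 36, 4]

Pointers start at i = 1, j = 8.
i stops at index 1 (arr[1]=17 > 15), j stops at index 8 (arr[8]=4 <= 15): swap arr[1] and arr[8], array becomes [15, 4, 6, 36, 13, 28, 5, 36, 17]
i stops at index 3 (arr[3]=36 > 15), j stops at index 6 (arr[6]=5 <= 15): swap arr[3] and arr[6], array becomes [15, 4, 6, 5, 13, 28, 36, 36, 17]
i ends at 5, j ends at 4: the pointers have crossed (j < i), so scanning stops.

Swap pivot arr[0] with arr[4] to place pivot at position 4: [13, 4, 6, 5, 15, 28, 36, 36, 17]
Pivot position: 4

After partitioning with pivot 15, the array becomes [13, 4, 6, 5, 15, 28, 36, 36, 17]. The pivot is placed at index 4. All elements to the left of the pivot are <= 15, and all elements to the right are > 15.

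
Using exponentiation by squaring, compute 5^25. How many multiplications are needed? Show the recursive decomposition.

Computing 5^25 by squaring (build up from 5^1; each line after the first costs one multiplication):

5^1 = 5
5^2 = (5^1)^2 = 5^2 = 25
5^3 = 5 * 5^2 = 5 * 25 = 125
5^6 = (5^3)^2 = 125^2 = 15625
5^12 = (5^6)^2 = 15625^2 = 244140625
5^24 = (5^12)^2 = 244140625^2 = 59604644775390625
5^25 = 5 * 5^24 = 5 * 59604644775390625 = 298023223876953125

Result: 298023223876953125
Multiplications needed: 6 (6 lines after 5^1)

5^25 = 298023223876953125. Using exponentiation by squaring, this requires 6 multiplications. The key idea: if the exponent is even, square the half-power; if odd, multiply by the base once.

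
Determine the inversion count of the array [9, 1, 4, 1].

Finding inversions in [9, 1, 4, 1]:

(0, 1): arr[0]=9 > arr[1]=1
(0, 2): arr[0]=9 > arr[2]=4
(0, 3): arr[0]=9 > arr[3]=1
(2, 3): arr[2]=4 > arr[3]=1

Total inversions: 4

The array has 4 inversion(s): (0,1), (0,2), (0,3), (2,3). Each pair (i,j) satisfies i < j and arr[i] > arr[j].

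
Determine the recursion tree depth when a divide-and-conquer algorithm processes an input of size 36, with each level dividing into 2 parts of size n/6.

For divide and conquer with division factor 6:

Problem sizes at each level:
Level 0: 36
Level 1: 6
Level 2: 1

The root is level 0 and the size-1 base case is level 2 (the tree spans levels 0 through 2, i.e. 3 levels counting the root), so the depth is the number of divisions: log_6(36) = 2

The recursion tree depth is log_6(36) = 2. At each level, the problem size is divided by 6, so it takes 2 divisions to reduce to a base case of size 1. The algorithm makes 2 recursive calls at each level.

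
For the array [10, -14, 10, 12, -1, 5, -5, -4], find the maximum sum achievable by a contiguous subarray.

Using Kadane's algorithm on [10, -14, 10, 12, -1, 5, -5, -4]:

Scanning through the array:
Position 1 (value -14): max_ending_here = -4, max_so_far = 10
Position 2 (value 10): max_ending_here = 10, max_so_far = 10
Position 3 (value 12): max_ending_here = 22, max_so_far = 22
Position 4 (value -1): max_ending_here = 21, max_so_far = 22
Position 5 (value 5): max_ending_here = 26, max_so_far = 26
Position 6 (value -5): max_ending_here = 21, max_so_far = 26
Position 7 (value -4): max_ending_here = 17, max_so_far = 26

Maximum subarray: [10, 12, -1, 5]
Maximum sum: 26

The maximum subarray is [10, 12, -1, 5] with sum 26. This subarray runs from index 2 to index 5.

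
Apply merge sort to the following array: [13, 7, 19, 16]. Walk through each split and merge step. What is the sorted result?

Merge sort trace:

Split: [13, 7, 19, 16] -> [13, 7] and [19, 16]
  Split: [13, 7] -> [13] and [7]
  Merge: [13] + [7] -> [7, 13]
  Split: [19, 16] -> [19] and [16]
  Merge: [19] + [16] -> [16, 19]
Merge: [7, 13] + [16, 19] -> [7, 13, 16, 19]

Final sorted array: [7, 13, 16, 19]

The merge sort proceeds by recursively splitting the array and merging sorted halves.
After all merges, the sorted array is [7, 13, 16, 19].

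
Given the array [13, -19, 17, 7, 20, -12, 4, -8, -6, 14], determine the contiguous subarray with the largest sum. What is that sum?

Using Kadane's algorithm on [13, -19, 17, 7, 20, -12, 4, -8, -6, 14]:

Scanning through the array:
Position 1 (value -19): max_ending_here = -6, max_so_far = 13
Position 2 (value 17): max_ending_here = 17, max_so_far = 17
Position 3 (value 7): max_ending_here = 24, max_so_far = 24
Position 4 (value 20): max_ending_here = 44, max_so_far = 44
Position 5 (value -12): max_ending_here = 32, max_so_far = 44
Position 6 (value 4): max_ending_here = 36, max_so_far = 44
Position 7 (value -8): max_ending_here = 28, max_so_far = 44
Position 8 (value -6): max_ending_here = 22, max_so_far = 44
Position 9 (value 14): max_ending_here = 36, max_so_far = 44

Maximum subarray: [17, 7, 20]
Maximum sum: 44

The maximum subarray is [17, 7, 20] with sum 44. This subarray runs from index 2 to index 4.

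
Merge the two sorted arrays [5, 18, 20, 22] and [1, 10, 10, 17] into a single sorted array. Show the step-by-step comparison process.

Merging process:

Compare 5 vs 1: take 1 from right. Merged: [1]
Compare 5 vs 10: take 5 from left. Merged: [1, 5]
Compare 18 vs 10: take 10 from right. Merged: [1, 5, 10]
Compare 18 vs 10: take 10 from right. Merged: [1, 5, 10, 10]
Compare 18 vs 17: take 17 from right. Merged: [1, 5, 10, 10, 17]
Append remaining from left: [18, 20, 22]. Merged: [1, 5, 10, 10, 17, 18, 20, 22]

Final merged array: [1, 5, 10, 10, 17, 18, 20, 22]
Total comparisons: 5

The merged array is [1, 5, 10, 10, 17, 18, 20, 22], requiring 5 comparisons. The merge step runs in O(n) time where n is the total number of elements.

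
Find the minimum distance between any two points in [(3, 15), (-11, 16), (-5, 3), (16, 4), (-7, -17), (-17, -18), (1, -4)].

Computing all pairwise distances among 7 points:

d((3, 15), (-11, 16)) = 14.0357
d((3, 15), (-5, 3)) = 14.4222
d((3, 15), (16, 4)) = 17.0294
d((3, 15), (-7, -17)) = 33.5261
d((3, 15), (-17, -18)) = 38.5876
d((3, 15), (1, -4)) = 19.105
d((-11, 16), (-5, 3)) = 14.3178
d((-11, 16), (16, 4)) = 29.5466
d((-11, 16), (-7, -17)) = 33.2415
d((-11, 16), (-17, -18)) = 34.5254
d((-11, 16), (1, -4)) = 23.3238
d((-5, 3), (16, 4)) = 21.0238
d((-5, 3), (-7, -17)) = 20.0998
d((-5, 3), (-17, -18)) = 24.1868
d((-5, 3), (1, -4)) = 9.2195 <-- minimum
d((16, 4), (-7, -17)) = 31.1448
d((16, 4), (-17, -18)) = 39.6611
d((16, 4), (1, -4)) = 17.0
d((-7, -17), (-17, -18)) = 10.0499
d((-7, -17), (1, -4)) = 15.2643
d((-17, -18), (1, -4)) = 22.8035

Closest pair: (-5, 3) and (1, -4) with distance 9.2195

The closest pair is (-5, 3) and (1, -4) with Euclidean distance 9.2195. For 7 points, brute-force pairwise comparison is shown above. For large n, the divide-and-conquer algorithm (sort by x, recurse on halves, check the dividing strip) achieves O(n log n).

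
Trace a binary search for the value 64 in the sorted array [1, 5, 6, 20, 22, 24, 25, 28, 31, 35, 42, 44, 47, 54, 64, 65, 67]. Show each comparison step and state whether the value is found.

Binary search for 64 in [1, 5, 6, 20, 22, 24, 25, 28, 31, 35, 42, 44, 47, 54, 64, 65, 67]:

lo=0, hi=16, mid=8, arr[mid]=31 -> 31 < 64, search right half
lo=9, hi=16, mid=12, arr[mid]=47 -> 47 < 64, search right half
lo=13, hi=16, mid=14, arr[mid]=64 -> Found target at index 14!

Binary search finds 64 at index 14 after 3 comparisons. The search repeatedly halves the search space by comparing with the middle element.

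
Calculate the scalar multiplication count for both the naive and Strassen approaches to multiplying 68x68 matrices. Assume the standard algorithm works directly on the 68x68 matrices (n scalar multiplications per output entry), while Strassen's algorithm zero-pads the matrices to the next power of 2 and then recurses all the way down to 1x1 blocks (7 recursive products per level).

Matrix multiplication for 68x68 matrices:

Strassen's algorithm requires power-of-2 dimensions. Pad 68x68 to 128x128 (next power of 2).

Standard algorithm: 68^3 = 314432 multiplications
Strassen's algorithm: 7^(log2(128)) = 7^7 = 823543 multiplications
Difference: 314432 - 823543 = -509111 (Strassen uses MORE here due to padding overhead — for small or just-over-power-of-2 n, padding can outweigh the per-level savings)

Standard: 314432 multiplications (68^3). Strassen: 823543 multiplications (7^7, after padding to 128x128). Strassen reduces 8 recursive multiplications to 7 at each level.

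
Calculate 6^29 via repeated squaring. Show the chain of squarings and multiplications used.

Computing 6^29 by squaring (build up from 6^1; each line after the first costs one multiplication):

6^1 = 6
6^2 = (6^1)^2 = 6^2 = 36
6^3 = 6 * 6^2 = 6 * 36 = 216
6^6 = (6^3)^2 = 216^2 = 46656
6^7 = 6 * 6^6 = 6 * 46656 = 279936
6^14 = (6^7)^2 = 279936^2 = 78364164096
6^28 = (6^14)^2 = 78364164096^2 = 6140942214464815497216
6^29 = 6 * 6^28 = 6 * 6140942214464815497216 = 36845653286788892983296

Result: 36845653286788892983296
Multiplications needed: 7 (7 lines after 6^1)

6^29 = 36845653286788892983296. Using exponentiation by squaring, this requires 7 multiplications. The key idea: if the exponent is even, square the half-power; if odd, multiply by the base once.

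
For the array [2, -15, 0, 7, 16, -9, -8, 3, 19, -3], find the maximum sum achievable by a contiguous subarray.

Using Kadane's algorithm on [2, -15, 0, 7, 16, -9, -8, 3, 19, -3]:

Scanning through the array:
Position 1 (value -15): max_ending_here = -13, max_so_far = 2
Position 2 (value 0): max_ending_here = 0, max_so_far = 2
Position 3 (value 7): max_ending_here = 7, max_so_far = 7
Position 4 (value 16): max_ending_here = 23, max_so_far = 23
Position 5 (value -9): max_ending_here = 14, max_so_far = 23
Position 6 (value -8): max_ending_here = 6, max_so_far = 23
Position 7 (value 3): max_ending_here = 9, max_so_far = 23
Position 8 (value 19): max_ending_here = 28, max_so_far = 28
Position 9 (value -3): max_ending_here = 25, max_so_far = 28

Maximum subarray: [0, 7, 16, -9, -8, 3, 19]
Maximum sum: 28

The maximum subarray is [0, 7, 16, -9, -8, 3, 19] with sum 28. This subarray runs from index 2 to index 8.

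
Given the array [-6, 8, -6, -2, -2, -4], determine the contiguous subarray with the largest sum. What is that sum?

Using Kadane's algorithm on [-6, 8, -6, -2, -2, -4]:

Scanning through the array:
Position 1 (value 8): max_ending_here = 8, max_so_far = 8
Position 2 (value -6): max_ending_here = 2, max_so_far = 8
Position 3 (value -2): max_ending_here = 0, max_so_far = 8
Position 4 (value -2): max_ending_here = -2, max_so_far = 8
Position 5 (value -4): max_ending_here = -4, max_so_far = 8

Maximum subarray: [8]
Maximum sum: 8

The maximum subarray is [8] with sum 8. This subarray runs from index 1 to index 1.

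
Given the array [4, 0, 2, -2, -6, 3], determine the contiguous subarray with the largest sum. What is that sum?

Using Kadane's algorithm on [4, 0, 2, -2, -6, 3]:

Scanning through the array:
Position 1 (value 0): max_ending_here = 4, max_so_far = 4
Position 2 (value 2): max_ending_here = 6, max_so_far = 6
Position 3 (value -2): max_ending_here = 4, max_so_far = 6
Position 4 (value -6): max_ending_here = -2, max_so_far = 6
Position 5 (value 3): max_ending_here = 3, max_so_far = 6

Maximum subarray: [4, 0, 2]
Maximum sum: 6

The maximum subarray is [4, 0, 2] with sum 6. This subarray runs from index 0 to index 2.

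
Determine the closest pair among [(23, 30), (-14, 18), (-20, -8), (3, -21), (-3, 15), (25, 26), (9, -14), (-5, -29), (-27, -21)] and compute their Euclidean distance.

Computing all pairwise distances among 9 points:

d((23, 30), (-14, 18)) = 38.8973
d((23, 30), (-20, -8)) = 57.3847
d((23, 30), (3, -21)) = 54.7814
d((23, 30), (-3, 15)) = 30.0167
d((23, 30), (25, 26)) = 4.4721 <-- minimum
d((23, 30), (9, -14)) = 46.1736
d((23, 30), (-5, -29)) = 65.307
d((23, 30), (-27, -21)) = 71.4213
d((-14, 18), (-20, -8)) = 26.6833
d((-14, 18), (3, -21)) = 42.5441
d((-14, 18), (-3, 15)) = 11.4018
d((-14, 18), (25, 26)) = 39.8121
d((-14, 18), (9, -14)) = 39.4081
d((-14, 18), (-5, -29)) = 47.8539
d((-14, 18), (-27, -21)) = 41.1096
d((-20, -8), (3, -21)) = 26.4197
d((-20, -8), (-3, 15)) = 28.6007
d((-20, -8), (25, 26)) = 56.4004
d((-20, -8), (9, -14)) = 29.6142
d((-20, -8), (-5, -29)) = 25.807
d((-20, -8), (-27, -21)) = 14.7648
d((3, -21), (-3, 15)) = 36.4966
d((3, -21), (25, 26)) = 51.8941
d((3, -21), (9, -14)) = 9.2195
d((3, -21), (-5, -29)) = 11.3137
d((3, -21), (-27, -21)) = 30.0
d((-3, 15), (25, 26)) = 30.0832
d((-3, 15), (9, -14)) = 31.3847
d((-3, 15), (-5, -29)) = 44.0454
d((-3, 15), (-27, -21)) = 43.2666
d((25, 26), (9, -14)) = 43.0813
d((25, 26), (-5, -29)) = 62.6498
d((25, 26), (-27, -21)) = 70.0928
d((9, -14), (-5, -29)) = 20.5183
d((9, -14), (-27, -21)) = 36.6742
d((-5, -29), (-27, -21)) = 23.4094

Closest pair: (23, 30) and (25, 26) with distance 4.4721

The closest pair is (23, 30) and (25, 26) with Euclidean distance 4.4721. For 9 points, brute-force pairwise comparison is shown above. For large n, the divide-and-conquer algorithm (sort by x, recurse on halves, check the dividing strip) achieves O(n log n).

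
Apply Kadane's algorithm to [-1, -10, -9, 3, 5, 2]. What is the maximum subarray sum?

Using Kadane's algorithm on [-1, -10, -9, 3, 5, 2]:

Scanning through the array:
Position 1 (value -10): max_ending_here = -10, max_so_far = -1
Position 2 (value -9): max_ending_here = -9, max_so_far = -1
Position 3 (value 3): max_ending_here = 3, max_so_far = 3
Position 4 (value 5): max_ending_here = 8, max_so_far = 8
Position 5 (value 2): max_ending_here = 10, max_so_far = 10

Maximum subarray: [3, 5, 2]
Maximum sum: 10

The maximum subarray is [3, 5, 2] with sum 10. This subarray runs from index 3 to index 5.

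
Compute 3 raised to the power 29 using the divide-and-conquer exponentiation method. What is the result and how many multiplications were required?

Computing 3^29 by squaring (build up from 3^1; each line after the first costs one multiplication):

3^1 = 3
3^2 = (3^1)^2 = 3^2 = 9
3^3 = 3 * 3^2 = 3 * 9 = 27
3^6 = (3^3)^2 = 27^2 = 729
3^7 = 3 * 3^6 = 3 * 729 = 2187
3^14 = (3^7)^2 = 2187^2 = 4782969
3^28 = (3^14)^2 = 4782969^2 = 22876792454961
3^29 = 3 * 3^28 = 3 * 22876792454961 = 68630377364883

Result: 68630377364883
Multiplications needed: 7 (7 lines after 3^1)

3^29 = 68630377364883. Using exponentiation by squaring, this requires 7 multiplications. The key idea: if the exponent is even, square the half-power; if odd, multiply by the base once.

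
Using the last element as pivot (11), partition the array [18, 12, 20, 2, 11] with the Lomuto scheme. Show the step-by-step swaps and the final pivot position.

Lomuto partition with pivot = 11:

Initial array: [18, 12, 20, 2, 11]

arr[0]=18 > 11: no swap
arr[1]=12 > 11: no swap
arr[2]=20 > 11: no swap
arr[3]=2 <= 11: swap with position 0, array becomes [2, 12, 20, 18, 11]

Place pivot at position 1: [2, 11, 20, 18, 12]
Pivot position: 1

After partitioning with pivot 11, the array becomes [2, 11, 20, 18, 12]. The pivot is placed at index 1. All elements to the left of the pivot are <= 11, and all elements to the right are > 11.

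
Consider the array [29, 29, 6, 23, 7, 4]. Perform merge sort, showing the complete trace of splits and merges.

Merge sort trace:

Split: [29, 29, 6, 23, 7, 4] -> [29, 29, 6] and [23, 7, 4]
  Split: [29, 29, 6] -> [29] and [29, 6]
    Split: [29, 6] -> [29] and [6]
    Merge: [29] + [6] -> [6, 29]
  Merge: [29] + [6, 29] -> [6, 29, 29]
  Split: [23, 7, 4] -> [23] and [7, 4]
    Split: [7, 4] -> [7] and [4]
    Merge: [7] + [4] -> [4, 7]
  Merge: [23] + [4, 7] -> [4, 7, 23]
Merge: [6, 29, 29] + [4, 7, 23] -> [4, 6, 7, 23, 29, 29]

Final sorted array: [4, 6, 7, 23, 29, 29]

The merge sort proceeds by recursively splitting the array and merging sorted halves.
After all merges, the sorted array is [4, 6, 7, 23, 29, 29].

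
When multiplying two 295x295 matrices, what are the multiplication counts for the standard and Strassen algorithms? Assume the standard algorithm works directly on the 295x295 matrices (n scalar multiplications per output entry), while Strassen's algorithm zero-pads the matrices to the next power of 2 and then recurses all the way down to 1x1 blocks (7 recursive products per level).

Matrix multiplication for 295x295 matrices:

Strassen's algorithm requires power-of-2 dimensions. Pad 295x295 to 512x512 (next power of 2).

Standard algorithm: 295^3 = 25672375 multiplications
Strassen's algorithm: 7^(log2(512)) = 7^9 = 40353607 multiplications
Difference: 25672375 - 40353607 = -14681232 (Strassen uses MORE here due to padding overhead — for small or just-over-power-of-2 n, padding can outweigh the per-level savings)

Standard: 25672375 multiplications (295^3). Strassen: 40353607 multiplications (7^9, after padding to 512x512). Strassen reduces 8 recursive multiplications to 7 at each level.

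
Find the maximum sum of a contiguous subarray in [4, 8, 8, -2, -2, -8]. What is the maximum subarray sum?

Using Kadane's algorithm on [4, 8, 8, -2, -2, -8]:

Scanning through the array:
Position 1 (value 8): max_ending_here = 12, max_so_far = 12
Position 2 (value 8): max_ending_here = 20, max_so_far = 20
Position 3 (value -2): max_ending_here = 18, max_so_far = 20
Position 4 (value -2): max_ending_here = 16, max_so_far = 20
Position 5 (value -8): max_ending_here = 8, max_so_far = 20

Maximum subarray: [4, 8, 8]
Maximum sum: 20

The maximum subarray is [4, 8, 8] with sum 20. This subarray runs from index 0 to index 2.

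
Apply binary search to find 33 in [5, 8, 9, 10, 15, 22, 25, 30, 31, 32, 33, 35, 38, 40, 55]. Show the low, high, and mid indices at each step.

Binary search for 33 in [5, 8, 9, 10, 15, 22, 25, 30, 31, 32, 33, 35, 38, 40, 55]:

lo=0, hi=14, mid=7, arr[mid]=30 -> 30 < 33, search right half
lo=8, hi=14, mid=11, arr[mid]=35 -> 35 > 33, search left half
lo=8, hi=10, mid=9, arr[mid]=32 -> 32 < 33, search right half
lo=10, hi=10, mid=10, arr[mid]=33 -> Found target at index 10!

Binary search finds 33 at index 10 after 4 comparisons. The search repeatedly halves the search space by comparing with the middle element.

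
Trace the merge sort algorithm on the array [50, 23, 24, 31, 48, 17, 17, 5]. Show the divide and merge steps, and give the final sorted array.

Merge sort trace:

Split: [50, 23, 24, 31, 48, 17, 17, 5] -> [50, 23, 24, 31] and [48, 17, 17, 5]
  Split: [50, 23, 24, 31] -> [50, 23] and [24, 31]
    Split: [50, 23] -> [50] and [23]
    Merge: [50] + [23] -> [23, 50]
    Split: [24, 31] -> [24] and [31]
    Merge: [24] + [31] -> [24, 31]
  Merge: [23, 50] + [24, 31] -> [23, 24, 31, 50]
  Split: [48, 17, 17, 5] -> [48, 17] and [17, 5]
    Split: [48, 17] -> [48] and [17]
    Merge: [48] + [17] -> [17, 48]
    Split: [17, 5] -> [17] and [5]
    Merge: [17] + [5] -> [5, 17]
  Merge: [17, 48] + [5, 17] -> [5, 17, 17, 48]
Merge: [23, 24, 31, 50] + [5, 17, 17, 48] -> [5, 17, 17, 23, 24, 31, 48, 50]

Final sorted array: [5, 17, 17, 23, 24, 31, 48, 50]

The merge sort proceeds by recursively splitting the array and merging sorted halves.
After all merges, the sorted array is [5, 17, 17, 23, 24, 31, 48, 50].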